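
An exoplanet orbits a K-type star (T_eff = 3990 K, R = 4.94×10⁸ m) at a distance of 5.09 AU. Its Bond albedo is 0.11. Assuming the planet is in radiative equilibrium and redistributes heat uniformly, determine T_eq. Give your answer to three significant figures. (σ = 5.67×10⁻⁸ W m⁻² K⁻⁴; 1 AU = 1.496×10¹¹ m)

T_eq ≈ 69.8 K

d = 5.09 AU = 7.61×10¹¹ m.
L = 4πR_⋆²σT_⋆⁴ = 4π(4.94×10⁸)² × 5.67×10⁻⁸ × (3990)⁴ = 4.41×10²⁵ W.
S = L/(4πd²) = 6.05 W m⁻².
Energy balance: absorbed = emitted ⇒ πR²·S(1−A) = 4πR²·σT_eq⁴, so T_eq⁴ = S(1−A)/(4σ).
T_eq = [6.05 × 0.89 / (4 × 5.67×10⁻⁸)]^(1/4) = (2.37×10⁷)^(1/4) = 69.8 K.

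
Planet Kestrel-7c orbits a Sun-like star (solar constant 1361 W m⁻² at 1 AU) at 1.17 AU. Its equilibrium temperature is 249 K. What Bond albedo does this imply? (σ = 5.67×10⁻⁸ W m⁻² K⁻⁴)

Flux at 1.17 AU: S = 1361/1.17² = 994 W m⁻².
From T_eq⁴ = S(1−A)/(4σ): 1−A = 4σT_eq⁴/S.
1−A = 4 × 5.67×10⁻⁸ × (249)⁴ / 994 = 0.877.

A ≈ 0.12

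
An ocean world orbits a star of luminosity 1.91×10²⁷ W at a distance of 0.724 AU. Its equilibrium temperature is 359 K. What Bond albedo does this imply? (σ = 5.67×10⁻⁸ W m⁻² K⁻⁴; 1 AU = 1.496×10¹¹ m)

d = 0.724 AU = 1.08×10¹¹ m.
Flux: S = L/(4πd²) = 1.91×10²⁷/(4π×(1.08×10¹¹)²) = 1.30×10⁴ W m⁻².
From T_eq⁴ = S(1−A)/(4σ): 1−A = 4σT_eq⁴/S.
1−A = 4 × 5.67×10⁻⁸ × (359)⁴ / 1.30×10⁴ = 0.291.

A ≈ 0.71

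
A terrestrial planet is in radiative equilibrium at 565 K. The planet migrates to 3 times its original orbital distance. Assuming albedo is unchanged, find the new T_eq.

T_eq ∝ L^(1/4) · d^(−1/2).
T′ = 565 / 3^(1/2) = 326 K.

T_eq ≈ 326 K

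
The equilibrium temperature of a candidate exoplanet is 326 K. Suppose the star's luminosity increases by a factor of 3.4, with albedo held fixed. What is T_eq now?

T_eq ∝ L^(1/4) · d^(−1/2).
T′ = 326 × 3.4^(1/4) = 443 K.

T_eq ≈ 443 K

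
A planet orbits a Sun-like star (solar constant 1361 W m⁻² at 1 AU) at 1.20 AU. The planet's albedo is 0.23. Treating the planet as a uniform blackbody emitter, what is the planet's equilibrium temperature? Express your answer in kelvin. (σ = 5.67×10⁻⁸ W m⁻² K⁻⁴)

Flux at 1.20 AU: S = 1361/1.20² = 945 W m⁻².
Energy balance: absorbed = emitted ⇒ πR²·S(1−A) = 4πR²·σT_eq⁴, so T_eq⁴ = S(1−A)/(4σ).
T_eq = [945 × 0.77 / (4 × 5.67×10⁻⁸)]^(1/4) = (3.21×10⁹)^(1/4) = 238 K.

T_eq ≈ 238 K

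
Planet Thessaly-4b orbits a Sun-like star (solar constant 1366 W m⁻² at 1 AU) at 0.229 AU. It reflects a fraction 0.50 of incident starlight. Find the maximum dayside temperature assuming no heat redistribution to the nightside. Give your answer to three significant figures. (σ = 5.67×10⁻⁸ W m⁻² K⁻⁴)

Flux at 0.229 AU: S = 1366/0.229² = 2.60×10⁴ W m⁻².
With no redistribution each surface element balances locally: S(1−A) = σT⁴.
T = [2.60×10⁴ × 0.50 / 5.67×10⁻⁸]^(1/4) = (2.30×10¹¹)^(1/4) = 692 K.

T_ss ≈ 692 K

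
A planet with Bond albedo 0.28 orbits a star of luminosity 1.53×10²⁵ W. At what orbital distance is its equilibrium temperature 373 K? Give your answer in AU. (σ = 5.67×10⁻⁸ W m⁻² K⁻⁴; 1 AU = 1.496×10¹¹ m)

From T_eq⁴ = L(1−A)/(16πσd²): d = √[L(1−A)/(16πσT_eq⁴)].
d = √[1.53×10²⁵ × 0.72 / (16π × 5.67×10⁻⁸ × (373)⁴)] = 1.41×10¹⁰ m = 0.0945 AU.

d ≈ 0.0945 AU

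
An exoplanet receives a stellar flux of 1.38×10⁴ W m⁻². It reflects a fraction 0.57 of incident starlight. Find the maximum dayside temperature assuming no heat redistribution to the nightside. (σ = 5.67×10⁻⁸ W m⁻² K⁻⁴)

With no redistribution each surface element balances locally: S(1−A) = σT⁴.
T = [1.38×10⁴ × 0.43 / 5.67×10⁻⁸]^(1/4) = (1.05×10¹¹)^(1/4) = 569 K.

T_ss ≈ 569 K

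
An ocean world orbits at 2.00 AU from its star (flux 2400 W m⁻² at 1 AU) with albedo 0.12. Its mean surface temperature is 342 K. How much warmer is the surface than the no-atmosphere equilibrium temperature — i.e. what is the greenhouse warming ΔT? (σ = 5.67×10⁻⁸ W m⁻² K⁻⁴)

S = 2400/2.00² = 600.0 W m⁻².
T_eq = [S(1−A)/(4σ)]^(1/4) = [600.0×0.88/(4×5.67×10⁻⁸)]^(1/4) = 219.7 K.
ΔT = T_surf − T_eq = 342 − 219.7.

ΔT ≈ 122.3 K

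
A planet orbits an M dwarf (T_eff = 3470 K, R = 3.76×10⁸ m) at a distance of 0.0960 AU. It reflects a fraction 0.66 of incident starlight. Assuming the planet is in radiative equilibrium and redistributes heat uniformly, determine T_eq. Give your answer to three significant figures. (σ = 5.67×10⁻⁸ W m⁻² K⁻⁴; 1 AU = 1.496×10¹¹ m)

T_eq ≈ 303 K

d = 0.0960 AU = 1.44×10¹⁰ m.
L = 4πR_⋆²σT_⋆⁴ = 4π(3.76×10⁸)² × 5.67×10⁻⁸ × (3470)⁴ = 1.46×10²⁵ W.
S = L/(4πd²) = 5630 W m⁻².
Energy balance: absorbed = emitted ⇒ πR²·S(1−A) = 4πR²·σT_eq⁴, so T_eq⁴ = S(1−A)/(4σ).
T_eq = [5630 × 0.34 / (4 × 5.67×10⁻⁸)]^(1/4) = (8.45×10⁹)^(1/4) = 303 K.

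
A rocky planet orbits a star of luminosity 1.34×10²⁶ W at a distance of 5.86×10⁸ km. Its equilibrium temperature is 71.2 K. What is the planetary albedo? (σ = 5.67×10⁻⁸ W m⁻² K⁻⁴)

d = 5.86×10⁸ km = 5.86×10¹¹ m.
Flux: S = L/(4πd²) = 1.34×10²⁶/(4π×(5.86×10¹¹)²) = 31.1 W m⁻².
From T_eq⁴ = S(1−A)/(4σ): 1−A = 4σT_eq⁴/S.
1−A = 4 × 5.67×10⁻⁸ × (71.2)⁴ / 31.1 = 0.188.

A ≈ 0.81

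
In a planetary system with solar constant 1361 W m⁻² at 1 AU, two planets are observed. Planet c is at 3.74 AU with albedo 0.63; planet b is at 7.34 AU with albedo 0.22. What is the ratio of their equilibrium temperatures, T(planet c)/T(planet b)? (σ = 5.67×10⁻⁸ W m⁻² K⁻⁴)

T_eq = [S₀(1−A)/(4σd²)]^(1/4), so T ∝ (1−A)^(1/4) / √d.
T₁ = [1361×0.37/(4×5.67×10⁻⁸×3.74²)]^(1/4) = 112.25 K.
T₂ = [1361×0.78/(4×5.67×10⁻⁸×7.34²)]^(1/4) = 96.54 K.

T₁/T₂ ≈ 1.163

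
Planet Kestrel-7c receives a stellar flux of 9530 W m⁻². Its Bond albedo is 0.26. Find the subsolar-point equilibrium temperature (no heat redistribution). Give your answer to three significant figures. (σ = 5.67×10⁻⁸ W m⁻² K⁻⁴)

T_ss ≈ 594 K

At the subsolar point the surface absorbs S(1−A) and emits σT⁴ per unit area — no factor of 4, since only the local patch is in balance.
T = [9530 × 0.74 / 5.67×10⁻⁸]^(1/4) = (1.24×10¹¹)^(1/4) = 594 K.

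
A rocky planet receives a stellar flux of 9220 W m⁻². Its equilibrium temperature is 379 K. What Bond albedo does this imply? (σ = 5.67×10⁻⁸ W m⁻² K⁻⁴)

From T_eq⁴ = S(1−A)/(4σ): 1−A = 4σT_eq⁴/S.
1−A = 4 × 5.67×10⁻⁸ × (379)⁴ / 9220 = 0.508.

A ≈ 0.49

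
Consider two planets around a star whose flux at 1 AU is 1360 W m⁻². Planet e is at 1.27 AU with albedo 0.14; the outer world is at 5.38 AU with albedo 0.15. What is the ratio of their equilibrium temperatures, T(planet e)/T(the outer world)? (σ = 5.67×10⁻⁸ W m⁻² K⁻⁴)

T₁/T₂ ≈ 2.064

T_eq = [S₀(1−A)/(4σd²)]^(1/4), so T ∝ (1−A)^(1/4) / √d.
T₁ = [1360×0.86/(4×5.67×10⁻⁸×1.27²)]^(1/4) = 237.79 K.
T₂ = [1360×0.85/(4×5.67×10⁻⁸×5.38²)]^(1/4) = 115.20 K.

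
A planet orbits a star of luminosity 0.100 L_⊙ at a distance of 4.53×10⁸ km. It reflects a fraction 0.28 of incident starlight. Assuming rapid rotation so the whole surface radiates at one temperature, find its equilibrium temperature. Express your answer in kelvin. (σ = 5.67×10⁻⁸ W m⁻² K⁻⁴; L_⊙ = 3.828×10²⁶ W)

T_eq ≈ 82.9 K

d = 4.53×10⁸ km = 4.53×10¹¹ m.
L = 0.100 × 3.828×10²⁶ = 3.83×10²⁵ W.
Flux: S = L/(4πd²) = 3.83×10²⁵/(4π×(4.53×10¹¹)²) = 14.8 W m⁻².
Energy balance: absorbed = emitted ⇒ πR²·S(1−A) = 4πR²·σT_eq⁴, so T_eq⁴ = S(1−A)/(4σ).
T_eq = [14.8 × 0.72 / (4 × 5.67×10⁻⁸)]^(1/4) = (4.71×10⁷)^(1/4) = 82.9 K.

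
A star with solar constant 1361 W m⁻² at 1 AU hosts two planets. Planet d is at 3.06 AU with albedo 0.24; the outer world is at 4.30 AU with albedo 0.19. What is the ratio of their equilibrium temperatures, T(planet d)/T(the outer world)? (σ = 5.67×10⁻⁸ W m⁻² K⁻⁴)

T₁/T₂ ≈ 1.167

T_eq = [S₀(1−A)/(4σd²)]^(1/4), so T ∝ (1−A)^(1/4) / √d.
T₁ = [1361×0.76/(4×5.67×10⁻⁸×3.06²)]^(1/4) = 148.56 K.
T₂ = [1361×0.81/(4×5.67×10⁻⁸×4.30²)]^(1/4) = 127.33 K.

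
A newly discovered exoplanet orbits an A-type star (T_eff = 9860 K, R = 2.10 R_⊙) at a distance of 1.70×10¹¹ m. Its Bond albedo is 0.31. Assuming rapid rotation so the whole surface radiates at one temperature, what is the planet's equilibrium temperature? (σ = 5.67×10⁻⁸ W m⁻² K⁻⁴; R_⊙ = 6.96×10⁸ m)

T_eq ≈ 589 K

R_⋆ = 2.10 × 6.96×10⁸ = 1.46×10⁹ m.
L = 4πR_⋆²σT_⋆⁴ = 4π(1.46×10⁹)² × 5.67×10⁻⁸ × (9860)⁴ = 1.44×10²⁸ W.
S = L/(4πd²) = 3.96×10⁴ W m⁻².
Energy balance: absorbed = emitted ⇒ πR²·S(1−A) = 4πR²·σT_eq⁴, so T_eq⁴ = S(1−A)/(4σ).
T_eq = [3.96×10⁴ × 0.69 / (4 × 5.67×10⁻⁸)]^(1/4) = (1.21×10¹¹)^(1/4) = 589 K.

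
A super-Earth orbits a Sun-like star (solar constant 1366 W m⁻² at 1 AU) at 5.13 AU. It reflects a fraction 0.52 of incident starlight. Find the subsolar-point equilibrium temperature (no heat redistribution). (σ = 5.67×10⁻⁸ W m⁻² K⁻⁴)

Flux at 5.13 AU: S = 1366/5.13² = 51.9 W m⁻².
At the subsolar point the surface absorbs S(1−A) and emits σT⁴ per unit area — no factor of 4, since only the local patch is in balance.
T = [51.9 × 0.48 / 5.67×10⁻⁸]^(1/4) = (4.39×10⁸)^(1/4) = 145 K.

T_ss ≈ 145 K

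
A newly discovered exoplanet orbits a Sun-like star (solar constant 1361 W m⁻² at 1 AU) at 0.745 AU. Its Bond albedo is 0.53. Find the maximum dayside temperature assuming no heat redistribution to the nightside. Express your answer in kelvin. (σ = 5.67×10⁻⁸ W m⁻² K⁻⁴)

Flux at 0.745 AU: S = 1361/0.745² = 2450 W m⁻².
With no redistribution each surface element balances locally: S(1−A) = σT⁴.
T = [2450 × 0.47 / 5.67×10⁻⁸]^(1/4) = (2.03×10¹⁰)^(1/4) = 378 K.

T_ss ≈ 378 K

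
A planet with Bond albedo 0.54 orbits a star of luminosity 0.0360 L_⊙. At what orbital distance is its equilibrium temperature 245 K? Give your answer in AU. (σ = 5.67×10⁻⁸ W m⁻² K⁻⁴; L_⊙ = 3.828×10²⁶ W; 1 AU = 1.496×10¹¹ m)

d ≈ 0.166 AU

L = 0.0360 × 3.828×10²⁶ = 1.38×10²⁵ W.
From T_eq⁴ = L(1−A)/(16πσd²): d = √[L(1−A)/(16πσT_eq⁴)].
d = √[1.38×10²⁵ × 0.46 / (16π × 5.67×10⁻⁸ × (245)⁴)] = 2.48×10¹⁰ m = 0.166 AU.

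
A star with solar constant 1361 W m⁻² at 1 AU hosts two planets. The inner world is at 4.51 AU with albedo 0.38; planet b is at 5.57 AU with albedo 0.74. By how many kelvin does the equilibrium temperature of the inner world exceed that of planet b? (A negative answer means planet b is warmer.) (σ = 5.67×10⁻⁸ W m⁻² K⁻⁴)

ΔT ≈ 32.1 K

T_eq = [S₀(1−A)/(4σd²)]^(1/4), so T ∝ (1−A)^(1/4) / √d.
T₁ = [1361×0.62/(4×5.67×10⁻⁸×4.51²)]^(1/4) = 116.30 K.
T₂ = [1361×0.26/(4×5.67×10⁻⁸×5.57²)]^(1/4) = 84.21 K.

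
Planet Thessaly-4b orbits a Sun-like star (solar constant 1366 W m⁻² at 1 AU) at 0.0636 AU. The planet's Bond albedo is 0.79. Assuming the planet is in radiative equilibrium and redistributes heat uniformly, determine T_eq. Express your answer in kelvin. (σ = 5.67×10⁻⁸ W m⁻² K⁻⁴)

Flux at 0.0636 AU: S = 1366/0.0636² = 3.38×10⁵ W m⁻².
Energy balance: absorbed = emitted ⇒ πR²·S(1−A) = 4πR²·σT_eq⁴, so T_eq⁴ = S(1−A)/(4σ).
T_eq = [3.38×10⁵ × 0.21 / (4 × 5.67×10⁻⁸)]^(1/4) = (3.13×10¹¹)^(1/4) = 748 K.

T_eq ≈ 748 K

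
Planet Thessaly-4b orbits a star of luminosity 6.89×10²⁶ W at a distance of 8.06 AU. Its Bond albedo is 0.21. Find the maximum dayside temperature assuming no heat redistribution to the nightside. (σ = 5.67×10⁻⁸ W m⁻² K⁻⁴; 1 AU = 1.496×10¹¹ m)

T_ss ≈ 151 K

d = 8.06 AU = 1.21×10¹² m.
Flux: S = L/(4πd²) = 6.89×10²⁶/(4π×(1.21×10¹²)²) = 37.7 W m⁻².
With no redistribution each surface element balances locally: S(1−A) = σT⁴.
T = [37.7 × 0.79 / 5.67×10⁻⁸]^(1/4) = (5.25×10⁸)^(1/4) = 151 K.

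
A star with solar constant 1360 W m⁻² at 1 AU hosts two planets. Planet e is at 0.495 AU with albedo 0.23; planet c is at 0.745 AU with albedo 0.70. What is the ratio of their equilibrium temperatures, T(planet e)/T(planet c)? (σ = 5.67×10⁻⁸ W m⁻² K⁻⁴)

T₁/T₂ ≈ 1.553

T_eq = [S₀(1−A)/(4σd²)]^(1/4), so T ∝ (1−A)^(1/4) / √d.
T₁ = [1360×0.77/(4×5.67×10⁻⁸×0.495²)]^(1/4) = 370.50 K.
T₂ = [1360×0.30/(4×5.67×10⁻⁸×0.745²)]^(1/4) = 238.60 K.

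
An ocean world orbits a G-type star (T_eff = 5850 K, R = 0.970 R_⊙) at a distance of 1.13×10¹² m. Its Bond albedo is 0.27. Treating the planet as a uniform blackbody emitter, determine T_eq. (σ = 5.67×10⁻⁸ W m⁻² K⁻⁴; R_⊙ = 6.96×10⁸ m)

R_⋆ = 0.970 × 6.96×10⁸ = 6.75×10⁸ m.
L = 4πR_⋆²σT_⋆⁴ = 4π(6.75×10⁸)² × 5.67×10⁻⁸ × (5850)⁴ = 3.80×10²⁶ W.
S = L/(4πd²) = 23.7 W m⁻².
Energy balance: absorbed = emitted ⇒ πR²·S(1−A) = 4πR²·σT_eq⁴, so T_eq⁴ = S(1−A)/(4σ).
T_eq = [23.7 × 0.73 / (4 × 5.67×10⁻⁸)]^(1/4) = (7.63×10⁷)^(1/4) = 93.5 K.

T_eq ≈ 93.5 K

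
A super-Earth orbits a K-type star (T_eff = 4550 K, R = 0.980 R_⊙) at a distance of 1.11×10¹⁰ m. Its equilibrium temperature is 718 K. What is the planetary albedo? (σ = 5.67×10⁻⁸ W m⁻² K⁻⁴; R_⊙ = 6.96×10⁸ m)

A ≈ 0.34

R_⋆ = 0.980 × 6.96×10⁸ = 6.82×10⁸ m.
L = 4πR_⋆²σT_⋆⁴ = 4π(6.82×10⁸)² × 5.67×10⁻⁸ × (4550)⁴ = 1.42×10²⁶ W.
S = L/(4πd²) = 9.18×10⁴ W m⁻².
From T_eq⁴ = S(1−A)/(4σ): 1−A = 4σT_eq⁴/S.
1−A = 4 × 5.67×10⁻⁸ × (718)⁴ / 9.18×10⁴ = 0.657.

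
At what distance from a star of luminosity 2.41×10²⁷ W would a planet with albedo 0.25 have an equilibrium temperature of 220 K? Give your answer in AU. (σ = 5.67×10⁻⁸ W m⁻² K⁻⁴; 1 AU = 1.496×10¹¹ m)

From T_eq⁴ = L(1−A)/(16πσd²): d = √[L(1−A)/(16πσT_eq⁴)].
d = √[2.41×10²⁷ × 0.75 / (16π × 5.67×10⁻⁸ × (220)⁴)] = 5.20×10¹¹ m = 3.48 AU.

d ≈ 3.48 AU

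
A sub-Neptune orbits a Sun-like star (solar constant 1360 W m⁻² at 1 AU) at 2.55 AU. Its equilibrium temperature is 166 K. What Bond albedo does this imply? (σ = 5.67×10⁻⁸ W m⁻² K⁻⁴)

A ≈ 0.18

Flux at 2.55 AU: S = 1360/2.55² = 209 W m⁻².
From T_eq⁴ = S(1−A)/(4σ): 1−A = 4σT_eq⁴/S.
1−A = 4 × 5.67×10⁻⁸ × (166)⁴ / 209 = 0.823.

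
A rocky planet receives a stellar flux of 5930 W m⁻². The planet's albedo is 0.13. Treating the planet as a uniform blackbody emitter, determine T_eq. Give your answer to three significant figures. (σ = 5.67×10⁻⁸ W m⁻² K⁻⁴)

T_eq ≈ 388 K

Energy balance: absorbed = emitted ⇒ πR²·S(1−A) = 4πR²·σT_eq⁴, so T_eq⁴ = S(1−A)/(4σ).
T_eq = [5930 × 0.87 / (4 × 5.67×10⁻⁸)]^(1/4) = (2.27×10¹⁰)^(1/4) = 388 K.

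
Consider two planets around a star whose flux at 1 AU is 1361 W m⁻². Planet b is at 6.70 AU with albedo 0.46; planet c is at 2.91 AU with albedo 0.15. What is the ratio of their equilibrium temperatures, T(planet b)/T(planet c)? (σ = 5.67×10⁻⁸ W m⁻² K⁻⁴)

T_eq = [S₀(1−A)/(4σd²)]^(1/4), so T ∝ (1−A)^(1/4) / √d.
T₁ = [1361×0.54/(4×5.67×10⁻⁸×6.70²)]^(1/4) = 92.18 K.
T₂ = [1361×0.85/(4×5.67×10⁻⁸×2.91²)]^(1/4) = 156.66 K.

T₁/T₂ ≈ 0.588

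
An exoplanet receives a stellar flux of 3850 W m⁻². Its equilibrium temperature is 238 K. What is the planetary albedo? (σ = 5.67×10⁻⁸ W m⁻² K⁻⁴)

From T_eq⁴ = S(1−A)/(4σ): 1−A = 4σT_eq⁴/S.
1−A = 4 × 5.67×10⁻⁸ × (238)⁴ / 3850 = 0.189.

A ≈ 0.81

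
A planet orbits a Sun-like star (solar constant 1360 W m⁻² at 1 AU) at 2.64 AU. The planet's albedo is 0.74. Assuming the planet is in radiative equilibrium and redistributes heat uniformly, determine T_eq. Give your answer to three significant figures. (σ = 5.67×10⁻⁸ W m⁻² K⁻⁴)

Flux at 2.64 AU: S = 1360/2.64² = 195 W m⁻².
Energy balance: absorbed = emitted ⇒ πR²·S(1−A) = 4πR²·σT_eq⁴, so T_eq⁴ = S(1−A)/(4σ).
T_eq = [195 × 0.26 / (4 × 5.67×10⁻⁸)]^(1/4) = (2.24×10⁸)^(1/4) = 122 K.

T_eq ≈ 122 K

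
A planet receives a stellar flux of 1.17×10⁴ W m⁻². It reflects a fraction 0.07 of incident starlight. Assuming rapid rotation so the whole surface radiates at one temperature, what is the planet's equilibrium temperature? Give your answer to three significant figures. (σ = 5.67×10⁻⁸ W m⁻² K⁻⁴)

T_eq ≈ 468 K

Energy balance: absorbed = emitted ⇒ πR²·S(1−A) = 4πR²·σT_eq⁴, so T_eq⁴ = S(1−A)/(4σ).
T_eq = [1.17×10⁴ × 0.93 / (4 × 5.67×10⁻⁸)]^(1/4) = (4.80×10¹⁰)^(1/4) = 468 K.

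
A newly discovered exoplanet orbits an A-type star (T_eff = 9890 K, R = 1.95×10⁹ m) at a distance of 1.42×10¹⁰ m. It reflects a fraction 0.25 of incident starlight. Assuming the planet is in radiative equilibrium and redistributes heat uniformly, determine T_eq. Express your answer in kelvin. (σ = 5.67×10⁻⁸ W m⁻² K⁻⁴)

L = 4πR_⋆²σT_⋆⁴ = 4π(1.95×10⁹)² × 5.67×10⁻⁸ × (9890)⁴ = 2.59×10²⁸ W.
S = L/(4πd²) = 1.02×10⁷ W m⁻².
Energy balance: absorbed = emitted ⇒ πR²·S(1−A) = 4πR²·σT_eq⁴, so T_eq⁴ = S(1−A)/(4σ).
T_eq = [1.02×10⁷ × 0.75 / (4 × 5.67×10⁻⁸)]^(1/4) = (3.38×10¹³)^(1/4) = 2410 K.

T_eq ≈ 2410 K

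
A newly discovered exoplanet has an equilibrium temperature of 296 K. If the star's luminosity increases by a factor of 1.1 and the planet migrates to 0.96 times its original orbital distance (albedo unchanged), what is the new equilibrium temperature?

T_eq ≈ 309 K

T_eq ∝ L^(1/4) · d^(−1/2).
T′ = 296 × 1.1^(1/4) / 0.96^(1/2) = 309 K.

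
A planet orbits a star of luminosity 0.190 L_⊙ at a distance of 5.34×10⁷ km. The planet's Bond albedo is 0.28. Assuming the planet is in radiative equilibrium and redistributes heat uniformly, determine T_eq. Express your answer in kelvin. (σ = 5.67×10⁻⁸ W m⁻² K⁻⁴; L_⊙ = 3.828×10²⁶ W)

d = 5.34×10⁷ km = 5.34×10¹⁰ m.
L = 0.190 × 3.828×10²⁶ = 7.27×10²⁵ W.
Flux: S = L/(4πd²) = 7.27×10²⁵/(4π×(5.34×10¹⁰)²) = 2030 W m⁻².
Energy balance: absorbed = emitted ⇒ πR²·S(1−A) = 4πR²·σT_eq⁴, so T_eq⁴ = S(1−A)/(4σ).
T_eq = [2030 × 0.72 / (4 × 5.67×10⁻⁸)]^(1/4) = (6.44×10⁹)^(1/4) = 283 K.

T_eq ≈ 283 K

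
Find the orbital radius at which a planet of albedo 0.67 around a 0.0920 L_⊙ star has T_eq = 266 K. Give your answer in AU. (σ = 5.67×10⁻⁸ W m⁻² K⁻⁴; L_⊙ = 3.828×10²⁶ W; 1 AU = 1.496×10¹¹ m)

L = 0.0920 × 3.828×10²⁶ = 3.52×10²⁵ W.
From T_eq⁴ = L(1−A)/(16πσd²): d = √[L(1−A)/(16πσT_eq⁴)].
d = √[3.52×10²⁵ × 0.33 / (16π × 5.67×10⁻⁸ × (266)⁴)] = 2.85×10¹⁰ m = 0.191 AU.

d ≈ 0.191 AU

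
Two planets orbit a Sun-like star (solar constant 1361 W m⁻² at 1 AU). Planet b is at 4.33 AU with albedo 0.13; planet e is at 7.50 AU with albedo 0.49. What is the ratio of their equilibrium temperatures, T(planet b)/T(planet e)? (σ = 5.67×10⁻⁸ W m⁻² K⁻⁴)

T_eq = [S₀(1−A)/(4σd²)]^(1/4), so T ∝ (1−A)^(1/4) / √d.
T₁ = [1361×0.87/(4×5.67×10⁻⁸×4.33²)]^(1/4) = 129.18 K.
T₂ = [1361×0.51/(4×5.67×10⁻⁸×7.50²)]^(1/4) = 85.88 K.

T₁/T₂ ≈ 1.504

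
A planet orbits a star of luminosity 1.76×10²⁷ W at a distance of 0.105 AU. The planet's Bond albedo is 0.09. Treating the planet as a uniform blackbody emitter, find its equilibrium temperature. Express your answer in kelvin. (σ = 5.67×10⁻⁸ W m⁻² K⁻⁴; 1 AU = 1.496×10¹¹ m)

T_eq ≈ 1230 K

d = 0.105 AU = 1.57×10¹⁰ m.
Flux: S = L/(4πd²) = 1.76×10²⁷/(4π×(1.57×10¹⁰)²) = 5.68×10⁵ W m⁻².
Energy balance: absorbed = emitted ⇒ πR²·S(1−A) = 4πR²·σT_eq⁴, so T_eq⁴ = S(1−A)/(4σ).
T_eq = [5.68×10⁵ × 0.91 / (4 × 5.67×10⁻⁸)]^(1/4) = (2.28×10¹²)^(1/4) = 1230 K.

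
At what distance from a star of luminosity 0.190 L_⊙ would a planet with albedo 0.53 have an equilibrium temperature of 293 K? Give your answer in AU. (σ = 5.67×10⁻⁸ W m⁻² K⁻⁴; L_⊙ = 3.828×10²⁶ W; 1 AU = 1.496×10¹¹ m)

d ≈ 0.270 AU

L = 0.190 × 3.828×10²⁶ = 7.27×10²⁵ W.
From T_eq⁴ = L(1−A)/(16πσd²): d = √[L(1−A)/(16πσT_eq⁴)].
d = √[7.27×10²⁵ × 0.47 / (16π × 5.67×10⁻⁸ × (293)⁴)] = 4.03×10¹⁰ m = 0.270 AU.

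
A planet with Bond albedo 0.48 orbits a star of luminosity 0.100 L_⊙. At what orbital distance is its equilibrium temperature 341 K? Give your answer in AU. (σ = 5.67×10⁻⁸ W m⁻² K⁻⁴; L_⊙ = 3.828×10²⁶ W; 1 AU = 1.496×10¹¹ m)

L = 0.100 × 3.828×10²⁶ = 3.83×10²⁵ W.
From T_eq⁴ = L(1−A)/(16πσd²): d = √[L(1−A)/(16πσT_eq⁴)].
d = √[3.83×10²⁵ × 0.52 / (16π × 5.67×10⁻⁸ × (341)⁴)] = 2.27×10¹⁰ m = 0.152 AU.

d ≈ 0.152 AU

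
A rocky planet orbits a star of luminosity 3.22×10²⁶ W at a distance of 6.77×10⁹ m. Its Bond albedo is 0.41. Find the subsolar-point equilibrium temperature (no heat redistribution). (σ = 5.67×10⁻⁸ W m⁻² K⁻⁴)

Flux: S = L/(4πd²) = 3.22×10²⁶/(4π×(6.77×10⁹)²) = 5.59×10⁵ W m⁻².
At the subsolar point the surface absorbs S(1−A) and emits σT⁴ per unit area — no factor of 4, since only the local patch is in balance.
T = [5.59×10⁵ × 0.59 / 5.67×10⁻⁸]^(1/4) = (5.82×10¹²)^(1/4) = 1550 K.

T_ss ≈ 1550 K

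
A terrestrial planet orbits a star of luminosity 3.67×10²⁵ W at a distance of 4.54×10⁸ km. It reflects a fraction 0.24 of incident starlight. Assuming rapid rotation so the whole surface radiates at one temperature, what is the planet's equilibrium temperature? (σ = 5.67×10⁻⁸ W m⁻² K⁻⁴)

T_eq ≈ 83.0 K

d = 4.54×10⁸ km = 4.54×10¹¹ m.
Flux: S = L/(4πd²) = 3.67×10²⁵/(4π×(4.54×10¹¹)²) = 14.2 W m⁻².
Energy balance: absorbed = emitted ⇒ πR²·S(1−A) = 4πR²·σT_eq⁴, so T_eq⁴ = S(1−A)/(4σ).
T_eq = [14.2 × 0.76 / (4 × 5.67×10⁻⁸)]^(1/4) = (4.75×10⁷)^(1/4) = 83.0 K.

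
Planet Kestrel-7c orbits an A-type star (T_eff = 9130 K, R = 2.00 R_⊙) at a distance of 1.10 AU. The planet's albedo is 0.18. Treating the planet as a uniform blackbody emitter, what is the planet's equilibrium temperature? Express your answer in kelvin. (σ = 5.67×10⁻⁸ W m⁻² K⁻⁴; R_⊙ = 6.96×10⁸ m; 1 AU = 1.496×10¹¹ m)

R_⋆ = 2.00 × 6.96×10⁸ = 1.39×10⁹ m.
d = 1.10 AU = 1.65×10¹¹ m.
L = 4πR_⋆²σT_⋆⁴ = 4π(1.39×10⁹)² × 5.67×10⁻⁸ × (9130)⁴ = 9.59×10²⁷ W.
S = L/(4πd²) = 2.82×10⁴ W m⁻².
Energy balance: absorbed = emitted ⇒ πR²·S(1−A) = 4πR²·σT_eq⁴, so T_eq⁴ = S(1−A)/(4σ).
T_eq = [2.82×10⁴ × 0.82 / (4 × 5.67×10⁻⁸)]^(1/4) = (1.02×10¹¹)^(1/4) = 565 K.

T_eq ≈ 565 K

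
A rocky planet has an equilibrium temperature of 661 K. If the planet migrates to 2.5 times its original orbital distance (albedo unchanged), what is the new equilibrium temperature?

T_eq ∝ L^(1/4) · d^(−1/2).
T′ = 661 / 2.5^(1/2) = 418 K.

T_eq ≈ 418 K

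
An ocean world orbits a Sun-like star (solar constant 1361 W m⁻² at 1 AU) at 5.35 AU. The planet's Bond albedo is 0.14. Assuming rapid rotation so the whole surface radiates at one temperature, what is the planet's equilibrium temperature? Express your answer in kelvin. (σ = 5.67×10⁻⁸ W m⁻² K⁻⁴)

T_eq ≈ 116 K

Flux at 5.35 AU: S = 1361/5.35² = 47.6 W m⁻².
Energy balance: absorbed = emitted ⇒ πR²·S(1−A) = 4πR²·σT_eq⁴, so T_eq⁴ = S(1−A)/(4σ).
T_eq = [47.6 × 0.86 / (4 × 5.67×10⁻⁸)]^(1/4) = (1.80×10⁸)^(1/4) = 116 K.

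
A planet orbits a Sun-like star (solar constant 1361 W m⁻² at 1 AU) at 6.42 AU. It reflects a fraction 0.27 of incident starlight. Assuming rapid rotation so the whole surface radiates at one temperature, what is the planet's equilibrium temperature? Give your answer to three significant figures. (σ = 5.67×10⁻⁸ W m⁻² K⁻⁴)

Flux at 6.42 AU: S = 1361/6.42² = 33.0 W m⁻².
Energy balance: absorbed = emitted ⇒ πR²·S(1−A) = 4πR²·σT_eq⁴, so T_eq⁴ = S(1−A)/(4σ).
T_eq = [33.0 × 0.73 / (4 × 5.67×10⁻⁸)]^(1/4) = (1.06×10⁸)^(1/4) = 102 K.

T_eq ≈ 102 K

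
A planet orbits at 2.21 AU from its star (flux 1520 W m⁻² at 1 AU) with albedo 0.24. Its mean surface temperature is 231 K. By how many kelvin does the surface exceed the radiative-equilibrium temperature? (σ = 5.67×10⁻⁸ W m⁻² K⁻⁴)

S = 1520/2.21² = 311.2 W m⁻².
T_eq = [S(1−A)/(4σ)]^(1/4) = [311.2×0.76/(4×5.67×10⁻⁸)]^(1/4) = 179.7 K.
ΔT = T_surf − T_eq = 231 − 179.7.

ΔT ≈ 51.3 K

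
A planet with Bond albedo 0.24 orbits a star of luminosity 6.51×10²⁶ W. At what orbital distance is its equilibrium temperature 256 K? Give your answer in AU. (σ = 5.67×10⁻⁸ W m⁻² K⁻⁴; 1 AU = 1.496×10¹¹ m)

d ≈ 1.34 AU

From T_eq⁴ = L(1−A)/(16πσd²): d = √[L(1−A)/(16πσT_eq⁴)].
d = √[6.51×10²⁶ × 0.76 / (16π × 5.67×10⁻⁸ × (256)⁴)] = 2.01×10¹¹ m = 1.34 AU.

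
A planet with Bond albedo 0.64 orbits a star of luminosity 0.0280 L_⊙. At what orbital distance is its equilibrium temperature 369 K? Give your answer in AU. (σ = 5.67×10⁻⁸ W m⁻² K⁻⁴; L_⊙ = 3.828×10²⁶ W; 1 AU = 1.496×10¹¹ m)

L = 0.0280 × 3.828×10²⁶ = 1.07×10²⁵ W.
From T_eq⁴ = L(1−A)/(16πσd²): d = √[L(1−A)/(16πσT_eq⁴)].
d = √[1.07×10²⁵ × 0.36 / (16π × 5.67×10⁻⁸ × (369)⁴)] = 8.55×10⁹ m = 0.0571 AU.

d ≈ 0.0571 AU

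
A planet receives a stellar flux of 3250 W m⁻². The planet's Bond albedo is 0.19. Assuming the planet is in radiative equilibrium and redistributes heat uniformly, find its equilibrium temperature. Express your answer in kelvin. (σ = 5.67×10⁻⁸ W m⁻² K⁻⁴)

T_eq ≈ 328 K

Energy balance: absorbed = emitted ⇒ πR²·S(1−A) = 4πR²·σT_eq⁴, so T_eq⁴ = S(1−A)/(4σ).
T_eq = [3250 × 0.81 / (4 × 5.67×10⁻⁸)]^(1/4) = (1.16×10¹⁰)^(1/4) = 328 K.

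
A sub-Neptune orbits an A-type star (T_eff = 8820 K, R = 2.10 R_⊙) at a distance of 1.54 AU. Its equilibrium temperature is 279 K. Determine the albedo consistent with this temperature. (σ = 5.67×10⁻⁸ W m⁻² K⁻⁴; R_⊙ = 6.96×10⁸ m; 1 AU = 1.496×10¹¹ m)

R_⋆ = 2.10 × 6.96×10⁸ = 1.46×10⁹ m.
d = 1.54 AU = 2.30×10¹¹ m.
L = 4πR_⋆²σT_⋆⁴ = 4π(1.46×10⁹)² × 5.67×10⁻⁸ × (8820)⁴ = 9.21×10²⁷ W.
S = L/(4πd²) = 1.38×10⁴ W m⁻².
From T_eq⁴ = S(1−A)/(4σ): 1−A = 4σT_eq⁴/S.
1−A = 4 × 5.67×10⁻⁸ × (279)⁴ / 1.38×10⁴ = 0.100.

A ≈ 0.90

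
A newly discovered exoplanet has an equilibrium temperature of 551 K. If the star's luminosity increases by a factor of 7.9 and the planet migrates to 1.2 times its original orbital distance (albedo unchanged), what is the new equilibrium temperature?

T_eq ∝ L^(1/4) · d^(−1/2).
T′ = 551 × 7.9^(1/4) / 1.2^(1/2) = 843 K.

T_eq ≈ 843 K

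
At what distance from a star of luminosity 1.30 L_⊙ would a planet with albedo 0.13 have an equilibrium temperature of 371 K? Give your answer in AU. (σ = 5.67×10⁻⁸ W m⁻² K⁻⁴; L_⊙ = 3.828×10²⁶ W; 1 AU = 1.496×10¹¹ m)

L = 1.30 × 3.828×10²⁶ = 4.98×10²⁶ W.
From T_eq⁴ = L(1−A)/(16πσd²): d = √[L(1−A)/(16πσT_eq⁴)].
d = √[4.98×10²⁶ × 0.87 / (16π × 5.67×10⁻⁸ × (371)⁴)] = 8.95×10¹⁰ m = 0.599 AU.

d ≈ 0.599 AU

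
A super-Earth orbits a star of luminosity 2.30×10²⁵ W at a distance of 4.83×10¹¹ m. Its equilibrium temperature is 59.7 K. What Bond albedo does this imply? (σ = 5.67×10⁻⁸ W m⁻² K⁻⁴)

A ≈ 0.63

Flux: S = L/(4πd²) = 2.30×10²⁵/(4π×(4.83×10¹¹)²) = 7.85 W m⁻².
From T_eq⁴ = S(1−A)/(4σ): 1−A = 4σT_eq⁴/S.
1−A = 4 × 5.67×10⁻⁸ × (59.7)⁴ / 7.85 = 0.367.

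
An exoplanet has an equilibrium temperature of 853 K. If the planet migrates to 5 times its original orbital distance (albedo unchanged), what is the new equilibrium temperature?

T_eq ∝ L^(1/4) · d^(−1/2).
T′ = 853 / 5^(1/2) = 381 K.

T_eq ≈ 381 K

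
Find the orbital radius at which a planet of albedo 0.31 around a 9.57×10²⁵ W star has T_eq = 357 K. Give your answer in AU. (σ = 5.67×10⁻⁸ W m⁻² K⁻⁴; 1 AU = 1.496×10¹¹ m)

d ≈ 0.252 AU

From T_eq⁴ = L(1−A)/(16πσd²): d = √[L(1−A)/(16πσT_eq⁴)].
d = √[9.57×10²⁵ × 0.69 / (16π × 5.67×10⁻⁸ × (357)⁴)] = 3.78×10¹⁰ m = 0.252 AU.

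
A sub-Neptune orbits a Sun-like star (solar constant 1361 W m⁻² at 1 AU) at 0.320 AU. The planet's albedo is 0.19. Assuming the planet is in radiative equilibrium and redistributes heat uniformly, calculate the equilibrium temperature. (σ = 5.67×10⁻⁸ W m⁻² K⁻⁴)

T_eq ≈ 467 K

Flux at 0.320 AU: S = 1361/0.320² = 1.33×10⁴ W m⁻².
Energy balance: absorbed = emitted ⇒ πR²·S(1−A) = 4πR²·σT_eq⁴, so T_eq⁴ = S(1−A)/(4σ).
T_eq = [1.33×10⁴ × 0.81 / (4 × 5.67×10⁻⁸)]^(1/4) = (4.75×10¹⁰)^(1/4) = 467 K.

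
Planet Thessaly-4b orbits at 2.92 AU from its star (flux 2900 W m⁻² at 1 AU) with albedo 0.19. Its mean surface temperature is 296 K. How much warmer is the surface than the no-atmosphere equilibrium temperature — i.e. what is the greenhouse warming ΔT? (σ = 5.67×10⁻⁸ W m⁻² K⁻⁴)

S = 2900/2.92² = 340.1 W m⁻².
T_eq = [S(1−A)/(4σ)]^(1/4) = [340.1×0.81/(4×5.67×10⁻⁸)]^(1/4) = 186.7 K.
ΔT = T_surf − T_eq = 296 − 186.7.

ΔT ≈ 109.3 K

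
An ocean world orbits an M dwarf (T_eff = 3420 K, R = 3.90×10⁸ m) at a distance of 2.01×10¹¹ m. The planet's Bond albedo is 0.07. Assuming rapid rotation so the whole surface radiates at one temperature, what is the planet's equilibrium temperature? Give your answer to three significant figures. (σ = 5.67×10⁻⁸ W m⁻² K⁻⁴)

L = 4πR_⋆²σT_⋆⁴ = 4π(3.90×10⁸)² × 5.67×10⁻⁸ × (3420)⁴ = 1.48×10²⁵ W.
S = L/(4πd²) = 29.2 W m⁻².
Energy balance: absorbed = emitted ⇒ πR²·S(1−A) = 4πR²·σT_eq⁴, so T_eq⁴ = S(1−A)/(4σ).
T_eq = [29.2 × 0.93 / (4 × 5.67×10⁻⁸)]^(1/4) = (1.20×10⁸)^(1/4) = 105 K.

T_eq ≈ 105 K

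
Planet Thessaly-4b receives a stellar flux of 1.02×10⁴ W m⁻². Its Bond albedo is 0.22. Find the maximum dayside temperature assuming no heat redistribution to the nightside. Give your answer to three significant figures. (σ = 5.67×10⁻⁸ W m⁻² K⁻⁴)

T_ss ≈ 612 K

With no redistribution each surface element balances locally: S(1−A) = σT⁴.
T = [1.02×10⁴ × 0.78 / 5.67×10⁻⁸]^(1/4) = (1.40×10¹¹)^(1/4) = 612 K.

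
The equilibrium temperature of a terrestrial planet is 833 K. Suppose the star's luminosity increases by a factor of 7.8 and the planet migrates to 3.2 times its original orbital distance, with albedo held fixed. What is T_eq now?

T_eq ≈ 778 K

T_eq ∝ L^(1/4) · d^(−1/2).
T′ = 833 × 7.8^(1/4) / 3.2^(1/2) = 778 K.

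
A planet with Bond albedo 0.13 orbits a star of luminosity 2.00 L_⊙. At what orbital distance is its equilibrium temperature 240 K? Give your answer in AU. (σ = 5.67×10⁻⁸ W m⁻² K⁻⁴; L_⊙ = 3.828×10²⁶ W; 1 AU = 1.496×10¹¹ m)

d ≈ 1.77 AU

L = 2.00 × 3.828×10²⁶ = 7.66×10²⁶ W.
From T_eq⁴ = L(1−A)/(16πσd²): d = √[L(1−A)/(16πσT_eq⁴)].
d = √[7.66×10²⁶ × 0.87 / (16π × 5.67×10⁻⁸ × (240)⁴)] = 2.65×10¹¹ m = 1.77 AU.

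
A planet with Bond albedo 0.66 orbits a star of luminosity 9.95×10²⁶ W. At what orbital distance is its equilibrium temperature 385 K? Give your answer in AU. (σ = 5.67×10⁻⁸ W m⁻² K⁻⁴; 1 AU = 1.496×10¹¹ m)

From T_eq⁴ = L(1−A)/(16πσd²): d = √[L(1−A)/(16πσT_eq⁴)].
d = √[9.95×10²⁶ × 0.34 / (16π × 5.67×10⁻⁸ × (385)⁴)] = 7.35×10¹⁰ m = 0.491 AU.

d ≈ 0.491 AU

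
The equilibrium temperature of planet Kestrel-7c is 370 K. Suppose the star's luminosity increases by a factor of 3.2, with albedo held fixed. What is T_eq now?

T_eq ≈ 495 K

T_eq ∝ L^(1/4) · d^(−1/2).
T′ = 370 × 3.2^(1/4) = 495 K.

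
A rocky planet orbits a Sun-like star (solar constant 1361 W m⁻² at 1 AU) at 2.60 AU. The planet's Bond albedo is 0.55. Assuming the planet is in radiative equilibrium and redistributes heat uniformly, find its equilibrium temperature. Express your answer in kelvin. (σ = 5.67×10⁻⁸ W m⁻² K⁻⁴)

T_eq ≈ 141 K

Flux at 2.60 AU: S = 1361/2.60² = 201 W m⁻².
Energy balance: absorbed = emitted ⇒ πR²·S(1−A) = 4πR²·σT_eq⁴, so T_eq⁴ = S(1−A)/(4σ).
T_eq = [201 × 0.45 / (4 × 5.67×10⁻⁸)]^(1/4) = (3.99×10⁸)^(1/4) = 141 K.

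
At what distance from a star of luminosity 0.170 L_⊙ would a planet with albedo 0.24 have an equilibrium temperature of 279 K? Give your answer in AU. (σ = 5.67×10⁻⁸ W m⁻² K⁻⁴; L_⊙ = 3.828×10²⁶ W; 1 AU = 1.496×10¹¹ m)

L = 0.170 × 3.828×10²⁶ = 6.51×10²⁵ W.
From T_eq⁴ = L(1−A)/(16πσd²): d = √[L(1−A)/(16πσT_eq⁴)].
d = √[6.51×10²⁵ × 0.76 / (16π × 5.67×10⁻⁸ × (279)⁴)] = 5.35×10¹⁰ m = 0.358 AU.

d ≈ 0.358 AU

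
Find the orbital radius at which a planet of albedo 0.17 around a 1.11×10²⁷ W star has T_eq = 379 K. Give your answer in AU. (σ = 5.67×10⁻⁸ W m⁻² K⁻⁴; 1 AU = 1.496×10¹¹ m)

From T_eq⁴ = L(1−A)/(16πσd²): d = √[L(1−A)/(16πσT_eq⁴)].
d = √[1.11×10²⁷ × 0.83 / (16π × 5.67×10⁻⁸ × (379)⁴)] = 1.25×10¹¹ m = 0.837 AU.

d ≈ 0.837 AU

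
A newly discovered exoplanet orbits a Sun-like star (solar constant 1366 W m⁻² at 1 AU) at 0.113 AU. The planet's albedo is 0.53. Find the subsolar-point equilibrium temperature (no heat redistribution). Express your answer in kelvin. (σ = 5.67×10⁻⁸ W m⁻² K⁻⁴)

T_ss ≈ 970 K

Flux at 0.113 AU: S = 1366/0.113² = 1.07×10⁵ W m⁻².
At the subsolar point the surface absorbs S(1−A) and emits σT⁴ per unit area — no factor of 4, since only the local patch is in balance.
T = [1.07×10⁵ × 0.47 / 5.67×10⁻⁸]^(1/4) = (8.87×10¹¹)^(1/4) = 970 K.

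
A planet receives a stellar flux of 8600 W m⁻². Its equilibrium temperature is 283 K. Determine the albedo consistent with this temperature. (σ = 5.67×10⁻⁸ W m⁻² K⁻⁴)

A ≈ 0.83

From T_eq⁴ = S(1−A)/(4σ): 1−A = 4σT_eq⁴/S.
1−A = 4 × 5.67×10⁻⁸ × (283)⁴ / 8600 = 0.169.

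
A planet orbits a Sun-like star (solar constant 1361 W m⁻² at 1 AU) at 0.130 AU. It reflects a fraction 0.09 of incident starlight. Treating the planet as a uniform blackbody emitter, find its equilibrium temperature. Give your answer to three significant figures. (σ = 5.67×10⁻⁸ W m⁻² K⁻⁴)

Flux at 0.130 AU: S = 1361/0.130² = 8.05×10⁴ W m⁻².
Energy balance: absorbed = emitted ⇒ πR²·S(1−A) = 4πR²·σT_eq⁴, so T_eq⁴ = S(1−A)/(4σ).
T_eq = [8.05×10⁴ × 0.91 / (4 × 5.67×10⁻⁸)]^(1/4) = (3.23×10¹¹)^(1/4) = 754 K.

T_eq ≈ 754 K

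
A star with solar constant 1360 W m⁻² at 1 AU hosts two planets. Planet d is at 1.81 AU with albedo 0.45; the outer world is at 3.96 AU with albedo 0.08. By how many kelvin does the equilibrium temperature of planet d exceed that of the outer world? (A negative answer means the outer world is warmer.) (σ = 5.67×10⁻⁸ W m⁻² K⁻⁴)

ΔT ≈ 41.2 K

T_eq = [S₀(1−A)/(4σd²)]^(1/4), so T ∝ (1−A)^(1/4) / √d.
T₁ = [1360×0.55/(4×5.67×10⁻⁸×1.81²)]^(1/4) = 178.13 K.
T₂ = [1360×0.92/(4×5.67×10⁻⁸×3.96²)]^(1/4) = 136.95 K.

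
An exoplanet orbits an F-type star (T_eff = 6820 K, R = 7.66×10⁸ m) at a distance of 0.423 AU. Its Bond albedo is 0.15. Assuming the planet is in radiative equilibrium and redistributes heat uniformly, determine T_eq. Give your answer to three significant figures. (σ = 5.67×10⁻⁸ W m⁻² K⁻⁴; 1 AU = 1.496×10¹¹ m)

T_eq ≈ 509 K

d = 0.423 AU = 6.33×10¹⁰ m.
L = 4πR_⋆²σT_⋆⁴ = 4π(7.66×10⁸)² × 5.67×10⁻⁸ × (6820)⁴ = 9.04×10²⁶ W.
S = L/(4πd²) = 1.80×10⁴ W m⁻².
Energy balance: absorbed = emitted ⇒ πR²·S(1−A) = 4πR²·σT_eq⁴, so T_eq⁴ = S(1−A)/(4σ).
T_eq = [1.80×10⁴ × 0.85 / (4 × 5.67×10⁻⁸)]^(1/4) = (6.74×10¹⁰)^(1/4) = 509 K.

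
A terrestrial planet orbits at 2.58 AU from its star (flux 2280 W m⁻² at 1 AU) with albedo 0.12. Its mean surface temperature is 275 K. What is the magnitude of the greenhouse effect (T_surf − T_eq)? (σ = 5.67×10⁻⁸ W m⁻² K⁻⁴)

S = 2280/2.58² = 342.5 W m⁻².
T_eq = [S(1−A)/(4σ)]^(1/4) = [342.5×0.88/(4×5.67×10⁻⁸)]^(1/4) = 190.9 K.
ΔT = T_surf − T_eq = 275 − 190.9.

ΔT ≈ 84.1 K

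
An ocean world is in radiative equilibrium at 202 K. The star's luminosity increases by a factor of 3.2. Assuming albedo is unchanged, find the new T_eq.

T_eq ≈ 270 K

T_eq ∝ L^(1/4) · d^(−1/2).
T′ = 202 × 3.2^(1/4) = 270 K.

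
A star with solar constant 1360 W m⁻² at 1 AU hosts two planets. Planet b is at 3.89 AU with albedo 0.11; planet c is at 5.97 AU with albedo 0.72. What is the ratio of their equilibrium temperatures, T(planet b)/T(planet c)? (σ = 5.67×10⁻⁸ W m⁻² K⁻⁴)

T_eq = [S₀(1−A)/(4σd²)]^(1/4), so T ∝ (1−A)^(1/4) / √d.
T₁ = [1360×0.89/(4×5.67×10⁻⁸×3.89²)]^(1/4) = 137.04 K.
T₂ = [1360×0.28/(4×5.67×10⁻⁸×5.97²)]^(1/4) = 82.85 K.

T₁/T₂ ≈ 1.654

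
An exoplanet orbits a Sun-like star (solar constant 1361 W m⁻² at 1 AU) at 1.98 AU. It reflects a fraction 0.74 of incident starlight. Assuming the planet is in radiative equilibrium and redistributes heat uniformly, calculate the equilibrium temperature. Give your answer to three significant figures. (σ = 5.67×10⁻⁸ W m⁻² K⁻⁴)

Flux at 1.98 AU: S = 1361/1.98² = 347 W m⁻².
Energy balance: absorbed = emitted ⇒ πR²·S(1−A) = 4πR²·σT_eq⁴, so T_eq⁴ = S(1−A)/(4σ).
T_eq = [347 × 0.26 / (4 × 5.67×10⁻⁸)]^(1/4) = (3.98×10⁸)^(1/4) = 141 K.

T_eq ≈ 141 K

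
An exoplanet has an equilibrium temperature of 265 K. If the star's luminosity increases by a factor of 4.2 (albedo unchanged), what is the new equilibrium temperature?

T_eq ∝ L^(1/4) · d^(−1/2).
T′ = 265 × 4.2^(1/4) = 379 K.

T_eq ≈ 379 K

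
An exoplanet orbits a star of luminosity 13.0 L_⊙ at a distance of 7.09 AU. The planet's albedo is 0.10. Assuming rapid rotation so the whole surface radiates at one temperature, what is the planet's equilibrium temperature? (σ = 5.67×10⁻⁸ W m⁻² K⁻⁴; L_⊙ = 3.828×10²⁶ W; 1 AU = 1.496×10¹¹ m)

T_eq ≈ 193 K

d = 7.09 AU = 1.06×10¹² m.
L = 13.0 × 3.828×10²⁶ = 4.98×10²⁷ W.
Flux: S = L/(4πd²) = 4.98×10²⁷/(4π×(1.06×10¹²)²) = 352 W m⁻².
Energy balance: absorbed = emitted ⇒ πR²·S(1−A) = 4πR²·σT_eq⁴, so T_eq⁴ = S(1−A)/(4σ).
T_eq = [352 × 0.90 / (4 × 5.67×10⁻⁸)]^(1/4) = (1.40×10⁹)^(1/4) = 193 K.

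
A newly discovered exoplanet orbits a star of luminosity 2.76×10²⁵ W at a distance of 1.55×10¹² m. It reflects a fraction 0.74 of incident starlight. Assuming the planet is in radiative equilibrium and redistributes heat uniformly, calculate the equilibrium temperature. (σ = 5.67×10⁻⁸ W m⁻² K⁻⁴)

T_eq ≈ 32.0 K

Flux: S = L/(4πd²) = 2.76×10²⁵/(4π×(1.55×10¹²)²) = 0.914 W m⁻².
Energy balance: absorbed = emitted ⇒ πR²·S(1−A) = 4πR²·σT_eq⁴, so T_eq⁴ = S(1−A)/(4σ).
T_eq = [0.914 × 0.26 / (4 × 5.67×10⁻⁸)]^(1/4) = (1.05×10⁶)^(1/4) = 32.0 K.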